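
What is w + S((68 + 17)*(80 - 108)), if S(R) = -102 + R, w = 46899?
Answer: 44417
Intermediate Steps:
w + S((68 + 17)*(80 - 108)) = 46899 + (-102 + (68 + 17)*(80 - 108)) = 46899 + (-102 + 85*(-28)) = 46899 + (-102 - 2380) = 46899 - 2482 = 44417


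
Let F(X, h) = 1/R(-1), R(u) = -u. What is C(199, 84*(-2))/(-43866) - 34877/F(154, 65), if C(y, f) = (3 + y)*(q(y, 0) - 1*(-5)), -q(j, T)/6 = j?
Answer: -764837152/21933 ≈ -34872.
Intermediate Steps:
q(j, T) = -6*j
F(X, h) = 1 (F(X, h) = 1/(-1*(-1)) = 1/1 = 1)
C(y, f) = (3 + y)*(5 - 6*y) (C(y, f) = (3 + y)*(-6*y - 1*(-5)) = (3 + y)*(-6*y + 5) = (3 + y)*(5 - 6*y))
C(199, 84*(-2))/(-43866) - 34877/F(154, 65) = (15 - 13*199 - 6*199²)/(-43866) - 34877/1 = (15 - 2587 - 6*39601)*(-1/43866) - 34877*1 = (15 - 2587 - 237606)*(-1/43866) - 34877 = -240178*(-1/43866) - 34877 = 120089/21933 - 34877 = -764837152/21933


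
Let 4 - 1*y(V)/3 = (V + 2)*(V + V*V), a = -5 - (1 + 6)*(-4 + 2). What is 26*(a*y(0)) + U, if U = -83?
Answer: 2725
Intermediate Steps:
a = 9 (a = -5 - 7*(-2) = -5 - 1*(-14) = -5 + 14 = 9)
y(V) = 12 - 3*(2 + V)*(V + V²) (y(V) = 12 - 3*(V + 2)*(V + V*V) = 12 - 3*(2 + V)*(V + V²))
26*(a*y(0)) + U = 26*(9*(12 - 9*0² - 6*0 - 3*0³)) - 83 = 26*(9*(12 - 9*0 + 0 - 3*0)) - 83 = 26*(9*(12 + 0 + 0 + 0)) - 83 = 26*(9*12) - 83 = 26*108 - 83 = 2808 - 83 = 2725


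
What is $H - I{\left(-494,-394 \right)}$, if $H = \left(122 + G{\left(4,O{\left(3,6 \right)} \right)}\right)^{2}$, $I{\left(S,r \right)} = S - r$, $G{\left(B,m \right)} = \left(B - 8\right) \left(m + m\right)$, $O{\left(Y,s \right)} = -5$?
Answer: $26344$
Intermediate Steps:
$G{\left(B,m \right)} = 2 m \left(-8 + B\right)$ ($G{\left(B,m \right)} = \left(-8 + B\right) 2 m = 2 m \left(-8 + B\right)$)
$H = 26244$ ($H = \left(122 + 2 \left(-5\right) \left(-8 + 4\right)\right)^{2} = \left(122 + 2 \left(-5\right) \left(-4\right)\right)^{2} = \left(122 + 40\right)^{2} = 162^{2} = 26244$)
$H - I{\left(-494,-394 \right)} = 26244 - \left(-494 - -394\right) = 26244 - \left(-494 + 394\right) = 26244 - -100 = 26244 + 100 = 26344$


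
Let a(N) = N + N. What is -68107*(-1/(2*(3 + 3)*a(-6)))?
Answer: -68107/144 ≈ -472.97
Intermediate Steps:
a(N) = 2*N
-68107*(-1/(2*(3 + 3)*a(-6))) = -68107*1/(24*(3 + 3)) = -68107/((-(-24)*6)) = -68107/((-12*(-12))) = -68107/144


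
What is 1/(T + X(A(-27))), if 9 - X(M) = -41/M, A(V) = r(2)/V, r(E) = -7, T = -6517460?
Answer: -7/45621050 ≈ -1.5344e-7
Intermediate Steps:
A(V) = -7/V
X(M) = 9 + 41/M (X(M) = 9 - (-41)/M = 9 + 41/M)
1/(T + X(A(-27))) = 1/(-6517460 + (9 + 41/((-7/(-27))))) = 1/(-6517460 + (9 + 41/((-7*(-1/27))))) = 1/(-6517460 + (9 + 41/(7/27))) = 1/(-6517460 + (9 + 41*(27/7))) = 1/(-6517460 + (9 + 1107/7)) = 1/(-6517460 + 1170/7) = 1/(-45621050/7) = -7/45621050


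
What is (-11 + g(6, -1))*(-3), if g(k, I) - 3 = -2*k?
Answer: 60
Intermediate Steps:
g(k, I) = 3 - 2*k
(-11 + g(6, -1))*(-3) = (-11 + (3 - 2*6))*(-3) = (-11 + (3 - 12))*(-3) = (-11 - 9)*(-3) = -20*(-3) = 60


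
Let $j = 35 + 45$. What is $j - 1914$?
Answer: $-1834$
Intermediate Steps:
$j = 80$
$j - 1914 = 80 - 1914 = -1834$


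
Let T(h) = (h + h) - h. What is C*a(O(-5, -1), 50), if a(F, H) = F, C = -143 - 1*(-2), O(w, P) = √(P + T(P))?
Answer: -141*I*√2 ≈ -199.4*I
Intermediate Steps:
T(h) = h (T(h) = 2*h - h = h)
O(w, P) = √2*√P (O(w, P) = √(P + P) = √(2*P) = √2*√P)
C = -141 (C = -143 + 2 = -141)
C*a(O(-5, -1), 50) = -141*√2*√(-1) = -141*√2*I = -141*I*√2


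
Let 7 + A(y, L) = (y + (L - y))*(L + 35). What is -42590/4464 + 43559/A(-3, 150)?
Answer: -493563497/61922376 ≈ -7.9707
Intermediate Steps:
A(y, L) = -7 + L*(35 + L) (A(y, L) = -7 + (y + (L - y))*(L + 35) = -7 + L*(35 + L))
-42590/4464 + 43559/A(-3, 150) = -42590/4464 + 43559/(-7 + 150**2 + 35*150) = -42590*1/4464 + 43559/(-7 + 22500 + 5250) = -21295/2232 + 43559/27743 = -493563497/61922376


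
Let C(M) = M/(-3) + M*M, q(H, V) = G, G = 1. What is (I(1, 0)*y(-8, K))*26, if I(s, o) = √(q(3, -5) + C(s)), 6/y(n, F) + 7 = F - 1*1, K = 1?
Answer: -52*√15/7 ≈ -28.771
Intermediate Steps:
q(H, V) = 1
C(M) = M² - M/3 (C(M) = M*(-⅓) + M² = -M/3 + M² = M² - M/3)
y(n, F) = 6/(-8 + F) (y(n, F) = 6/(-7 + (F - 1*1)) = 6/(-7 + (F - 1)) = 6/(-7 + (-1 + F)) = 6/(-8 + F))
I(s, o) = √(1 + s*(-⅓ + s))
(I(1, 0)*y(-8, K))*26 = ((√3*√(3 + 1*(-1 + 3*1))/3)*(6/(-8 + 1)))*26 = ((√3*√(3 + 1*(-1 + 3))/3)*(6/(-7)))*26 = ((√3*√(3 + 1*2)/3)*(6*(-⅐)))*26 = ((√3*√(3 + 2)/3)*(-6/7))*26 = ((√3*√5/3)*(-6/7))*26 = ((√15/3)*(-6/7))*26 = -2*√15/7*26 = -52*√15/7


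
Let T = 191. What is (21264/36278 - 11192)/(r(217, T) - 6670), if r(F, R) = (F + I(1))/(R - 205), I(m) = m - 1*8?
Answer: 203001056/121259215 ≈ 1.6741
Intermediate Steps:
I(m) = -8 + m (I(m) = m - 8 = -8 + m)
r(F, R) = (-7 + F)/(-205 + R) (r(F, R) = (F + (-8 + 1))/(R - 205) = (F - 7)/(-205 + R) = (-7 + F)/(-205 + R))
(21264/36278 - 11192)/(r(217, T) - 6670) = (21264/36278 - 11192)/((-7 + 217)/(-205 + 191) - 6670) = (21264*(1/36278) - 11192)/(210/(-14) - 6670) = (10632/18139 - 11192)/(-1/14*210 - 6670) = -203001056/(18139*(-15 - 6670)) = -203001056/18139/(-6685) = -203001056/18139*(-1/6685) = 203001056/121259215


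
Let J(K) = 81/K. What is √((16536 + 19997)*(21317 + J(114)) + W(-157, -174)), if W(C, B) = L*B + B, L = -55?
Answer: √1124600650366/38 ≈ 27907.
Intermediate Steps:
W(C, B) = -54*B (W(C, B) = -55*B + B = -54*B)
√((16536 + 19997)*(21317 + J(114)) + W(-157, -174)) = √((16536 + 19997)*(21317 + 81/114) - 54*(-174)) = √(36533*(21317 + 81*(1/114)) + 9396) = √(36533*(21317 + 27/38) + 9396) = √(36533*(810073/38) + 9396) = √(29594396909/38 + 9396) = √(29594753957/38) = √1124600650366/38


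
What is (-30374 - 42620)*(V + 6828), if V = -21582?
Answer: 1076953476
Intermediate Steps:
(-30374 - 42620)*(V + 6828) = (-30374 - 42620)*(-21582 + 6828) = -72994*(-14754) = 1076953476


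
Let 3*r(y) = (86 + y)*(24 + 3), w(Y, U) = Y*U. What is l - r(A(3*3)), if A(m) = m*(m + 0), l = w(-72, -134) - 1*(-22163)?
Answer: 30308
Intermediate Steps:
w(Y, U) = U*Y
l = 31811 (l = -134*(-72) - 1*(-22163) = 9648 + 22163 = 31811)
A(m) = m**2 (A(m) = m*m = m**2)
r(y) = 774 + 9*y (r(y) = ((86 + y)*(24 + 3))/3 = ((86 + y)*27)/3 = (2322 + 27*y)/3 = 774 + 9*y)
l - r(A(3*3)) = 31811 - (774 + 9*(3*3)**2) = 31811 - (774 + 9*9**2) = 31811 - (774 + 9*81) = 31811 - (774 + 729) = 31811 - 1*1503 = 31811 - 1503 = 30308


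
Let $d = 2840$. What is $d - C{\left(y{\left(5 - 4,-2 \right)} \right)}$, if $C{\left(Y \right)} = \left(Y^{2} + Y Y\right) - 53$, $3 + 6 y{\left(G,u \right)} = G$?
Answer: $\frac{26035}{9} \approx 2892.8$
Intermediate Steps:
$y{\left(G,u \right)} = - \frac{1}{2} + \frac{G}{6}$
$C{\left(Y \right)} = -53 + 2 Y^{2}$ ($C{\left(Y \right)} = \left(Y^{2} + Y^{2}\right) - 53 = 2 Y^{2} - 53 = -53 + 2 Y^{2}$)
$d - C{\left(y{\left(5 - 4,-2 \right)} \right)} = 2840 - \left(-53 + 2 \left(- \frac{1}{2} + \frac{5 - 4}{6}\right)^{2}\right) = 2840 - \left(-53 + 2 \left(- \frac{1}{2} + \frac{1}{6} \cdot 1\right)^{2}\right) = 2840 - \left(-53 + 2 \left(- \frac{1}{2} + \frac{1}{6}\right)^{2}\right) = 2840 - \left(-53 + 2 \left(- \frac{1}{3}\right)^{2}\right) = 2840 - \left(-53 + 2 \cdot \frac{1}{9}\right) = 2840 - \left(-53 + \frac{2}{9}\right) = 2840 - - \frac{475}{9} = 2840 + \frac{475}{9} = \frac{26035}{9}$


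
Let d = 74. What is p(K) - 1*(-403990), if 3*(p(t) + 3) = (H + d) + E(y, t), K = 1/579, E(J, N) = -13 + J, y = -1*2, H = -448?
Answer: 1211572/3 ≈ 4.0386e+5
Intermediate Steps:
y = -2
K = 1/579 ≈ 0.0017271
p(t) = -398/3 (p(t) = -3 + ((-448 + 74) + (-13 - 2))/3 = -3 + (-374 - 15)/3 = -3 + (⅓)*(-389) = -3 - 389/3 = -398/3)
p(K) - 1*(-403990) = -398/3 - 1*(-403990) = -398/3 + 403990 = 1211572/3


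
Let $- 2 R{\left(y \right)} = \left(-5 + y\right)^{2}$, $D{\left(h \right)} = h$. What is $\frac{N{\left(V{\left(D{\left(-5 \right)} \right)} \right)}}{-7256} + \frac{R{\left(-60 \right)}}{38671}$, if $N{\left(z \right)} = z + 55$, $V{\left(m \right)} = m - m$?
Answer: $- \frac{17455205}{280596776} \approx -0.062207$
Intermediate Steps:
$V{\left(m \right)} = 0$
$R{\left(y \right)} = - \frac{\left(-5 + y\right)^{2}}{2}$
$N{\left(z \right)} = 55 + z$
$\frac{N{\left(V{\left(D{\left(-5 \right)} \right)} \right)}}{-7256} + \frac{R{\left(-60 \right)}}{38671} = \frac{55 + 0}{-7256} + \frac{\left(- \frac{1}{2}\right) \left(-5 - 60\right)^{2}}{38671} = 55 \left(- \frac{1}{7256}\right) + - \frac{\left(-65\right)^{2}}{2} \cdot \frac{1}{38671} = - \frac{55}{7256} + \left(- \frac{1}{2}\right) 4225 \cdot \frac{1}{38671} = - \frac{55}{7256} - \frac{4225}{77342} = - \frac{17455205}{280596776}$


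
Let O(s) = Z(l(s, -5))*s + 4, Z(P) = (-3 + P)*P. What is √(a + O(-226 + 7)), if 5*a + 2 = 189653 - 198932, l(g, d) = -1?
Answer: I*√68205/5 ≈ 52.232*I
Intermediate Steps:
Z(P) = P*(-3 + P)
a = -9281/5 (a = -⅖ + (189653 - 198932)/5 = -⅖ + (⅕)*(-9279) = -⅖ - 9279/5 = -9281/5 ≈ -1856.2)
O(s) = 4 + 4*s (O(s) = (-(-3 - 1))*s + 4 = (-1*(-4))*s + 4 = 4*s + 4 = 4 + 4*s)
√(a + O(-226 + 7)) = √(-9281/5 + (4 + 4*(-226 + 7))) = √(-9281/5 + (4 + 4*(-219))) = √(-9281/5 + (4 - 876)) = √(-9281/5 - 872) = √(-13641/5) = I*√68205/5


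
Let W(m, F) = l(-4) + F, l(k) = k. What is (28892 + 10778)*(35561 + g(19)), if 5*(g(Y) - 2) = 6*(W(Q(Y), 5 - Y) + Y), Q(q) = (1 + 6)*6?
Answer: 1410831814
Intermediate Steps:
Q(q) = 42 (Q(q) = 7*6 = 42)
W(m, F) = -4 + F
g(Y) = 16/5 (g(Y) = 2 + (6*((-4 + (5 - Y)) + Y))/5 = 2 + (6*((1 - Y) + Y))/5 = 2 + (6*1)/5 = 2 + (⅕)*6 = 2 + 6/5 = 16/5)
(28892 + 10778)*(35561 + g(19)) = (28892 + 10778)*(35561 + 16/5) = 39670*(177821/5) = 1410831814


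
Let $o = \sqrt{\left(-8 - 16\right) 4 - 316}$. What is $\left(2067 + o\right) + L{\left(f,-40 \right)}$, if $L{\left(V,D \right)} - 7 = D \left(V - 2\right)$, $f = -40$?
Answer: $3754 + 2 i \sqrt{103} \approx 3754.0 + 20.298 i$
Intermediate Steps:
$L{\left(V,D \right)} = 7 + D \left(-2 + V\right)$ ($L{\left(V,D \right)} = 7 + D \left(V - 2\right) = 7 + D \left(-2 + V\right)$)
$o = 2 i \sqrt{103}$ ($o = \sqrt{\left(-24\right) 4 - 316} = \sqrt{-96 - 316} = \sqrt{-412} = 2 i \sqrt{103} \approx 20.298 i$)
$\left(2067 + o\right) + L{\left(f,-40 \right)} = \left(2067 + 2 i \sqrt{103}\right) - -1687 = \left(2067 + 2 i \sqrt{103}\right) + \left(7 + 80 + 1600\right) = \left(2067 + 2 i \sqrt{103}\right) + 1687 = 3754 + 2 i \sqrt{103}$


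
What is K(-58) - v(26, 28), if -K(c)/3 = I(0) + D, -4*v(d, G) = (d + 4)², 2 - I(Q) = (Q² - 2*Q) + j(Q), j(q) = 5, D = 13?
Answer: 195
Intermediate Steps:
I(Q) = -3 - Q² + 2*Q (I(Q) = 2 - ((Q² - 2*Q) + 5) = 2 - (5 + Q² - 2*Q) = 2 + (-5 - Q² + 2*Q) = -3 - Q² + 2*Q)
v(d, G) = -(4 + d)²/4 (v(d, G) = -(d + 4)²/4 = -(4 + d)²/4)
K(c) = -30 (K(c) = -3*((-3 - 1*0² + 2*0) + 13) = -3*((-3 - 1*0 + 0) + 13) = -3*((-3 + 0 + 0) + 13) = -3*(-3 + 13) = -3*10 = -30)
K(-58) - v(26, 28) = -30 - (-1)*(4 + 26)²/4 = -30 - (-1)*30²/4 = -30 - (-1)*900/4 = -30 - 1*(-225) = -30 + 225 = 195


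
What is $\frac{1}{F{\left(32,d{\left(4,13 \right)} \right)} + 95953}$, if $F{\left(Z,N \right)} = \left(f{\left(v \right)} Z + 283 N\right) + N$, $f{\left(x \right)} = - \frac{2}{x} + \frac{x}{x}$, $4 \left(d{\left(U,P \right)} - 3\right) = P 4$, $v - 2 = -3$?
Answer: $\frac{1}{100593} \approx 9.9411 \cdot 10^{-6}$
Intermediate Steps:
$v = -1$ ($v = 2 - 3 = -1$)
$d{\left(U,P \right)} = 3 + P$ ($d{\left(U,P \right)} = 3 + \frac{P 4}{4} = 3 + \frac{4 P}{4} = 3 + P$)
$f{\left(x \right)} = 1 - \frac{2}{x}$ ($f{\left(x \right)} = - \frac{2}{x} + 1 = 1 - \frac{2}{x}$)
$F{\left(Z,N \right)} = 3 Z + 284 N$ ($F{\left(Z,N \right)} = \left(\frac{-2 - 1}{-1} Z + 283 N\right) + N = \left(\left(-1\right) \left(-3\right) Z + 283 N\right) + N = \left(3 Z + 283 N\right) + N = 3 Z + 284 N$)
$\frac{1}{F{\left(32,d{\left(4,13 \right)} \right)} + 95953} = \frac{1}{\left(3 \cdot 32 + 284 \left(3 + 13\right)\right) + 95953} = \frac{1}{\left(96 + 284 \cdot 16\right) + 95953} = \frac{1}{\left(96 + 4544\right) + 95953} = \frac{1}{4640 + 95953} = \frac{1}{100593}$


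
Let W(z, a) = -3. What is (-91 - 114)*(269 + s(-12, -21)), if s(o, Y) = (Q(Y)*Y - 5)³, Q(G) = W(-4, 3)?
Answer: -40053105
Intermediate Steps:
Q(G) = -3
s(o, Y) = (-5 - 3*Y)³ (s(o, Y) = (-3*Y - 5)³ = (-5 - 3*Y)³)
(-91 - 114)*(269 + s(-12, -21)) = (-91 - 114)*(269 + (-5 - 3*(-21))³) = -205*(269 + (-5 + 63)³) = -205*(269 + 58³) = -205*(269 + 195112) = -205*195381 = -40053105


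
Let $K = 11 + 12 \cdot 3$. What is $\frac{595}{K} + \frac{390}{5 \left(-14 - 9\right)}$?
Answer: $\frac{10019}{1081} \approx 9.2683$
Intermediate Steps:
$K = 47$ ($K = 11 + 36 = 47$)
$\frac{595}{K} + \frac{390}{5 \left(-14 - 9\right)} = \frac{595}{47} + \frac{390}{5 \left(-14 - 9\right)} = 595 \cdot \frac{1}{47} + \frac{390}{5 \left(-23\right)} = \frac{595}{47} + \frac{390}{-115} = \frac{595}{47} + 390 \left(- \frac{1}{115}\right) = \frac{595}{47} - \frac{78}{23} = \frac{10019}{1081}$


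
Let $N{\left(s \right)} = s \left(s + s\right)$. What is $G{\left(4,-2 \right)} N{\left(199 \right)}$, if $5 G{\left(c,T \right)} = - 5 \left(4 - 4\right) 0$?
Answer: $0$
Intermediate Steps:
$N{\left(s \right)} = 2 s^{2}$ ($N{\left(s \right)} = s 2 s = 2 s^{2}$)
$G{\left(c,T \right)} = 0$ ($G{\left(c,T \right)} = \frac{- 5 \left(4 - 4\right) 0}{5} = \frac{\left(-5\right) 0 \cdot 0}{5} = \frac{0 \cdot 0}{5} = \frac{1}{5} \cdot 0 = 0$)
$G{\left(4,-2 \right)} N{\left(199 \right)} = 0 \cdot 2 \cdot 199^{2} = 0 \cdot 2 \cdot 39601 = 0 \cdot 79202 = 0$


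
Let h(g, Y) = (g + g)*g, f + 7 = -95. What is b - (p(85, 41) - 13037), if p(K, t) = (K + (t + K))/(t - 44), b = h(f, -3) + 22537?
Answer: 169357/3 ≈ 56452.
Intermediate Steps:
f = -102 (f = -7 - 95 = -102)
h(g, Y) = 2*g**2 (h(g, Y) = (2*g)*g = 2*g**2)
b = 43345 (b = 2*(-102)**2 + 22537 = 2*10404 + 22537 = 20808 + 22537 = 43345)
p(K, t) = (t + 2*K)/(-44 + t) (p(K, t) = (K + (K + t))/(-44 + t) = (t + 2*K)/(-44 + t))
b - (p(85, 41) - 13037) = 43345 - ((41 + 2*85)/(-44 + 41) - 13037) = 43345 - ((41 + 170)/(-3) - 13037) = 43345 - (-1/3*211 - 13037) = 43345 - (-211/3 - 13037) = 43345 - 1*(-39322/3) = 43345 + 39322/3 = 169357/3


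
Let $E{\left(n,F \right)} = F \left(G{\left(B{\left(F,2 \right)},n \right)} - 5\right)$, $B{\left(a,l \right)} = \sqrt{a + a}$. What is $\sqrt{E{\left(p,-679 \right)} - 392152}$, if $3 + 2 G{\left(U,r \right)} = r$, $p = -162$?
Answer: $\frac{i \sqrt{1330958}}{2} \approx 576.84 i$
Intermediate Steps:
$B{\left(a,l \right)} = \sqrt{2} \sqrt{a}$ ($B{\left(a,l \right)} = \sqrt{2 a} = \sqrt{2} \sqrt{a}$)
$G{\left(U,r \right)} = - \frac{3}{2} + \frac{r}{2}$
$E{\left(n,F \right)} = F \left(- \frac{13}{2} + \frac{n}{2}\right)$ ($E{\left(n,F \right)} = F \left(\left(- \frac{3}{2} + \frac{n}{2}\right) - 5\right) = F \left(- \frac{13}{2} + \frac{n}{2}\right)$)
$\sqrt{E{\left(p,-679 \right)} - 392152} = \sqrt{\frac{1}{2} \left(-679\right) \left(-13 - 162\right) - 392152} = \sqrt{\frac{1}{2} \left(-679\right) \left(-175\right) - 392152} = \sqrt{\frac{118825}{2} - 392152} = \sqrt{- \frac{665479}{2}} = \frac{i \sqrt{1330958}}{2}$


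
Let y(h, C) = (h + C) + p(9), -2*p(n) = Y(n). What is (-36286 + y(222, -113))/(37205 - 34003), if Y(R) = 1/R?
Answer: -651187/57636 ≈ -11.298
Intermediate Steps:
Y(R) = 1/R
p(n) = -1/(2*n)
y(h, C) = -1/18 + C + h (y(h, C) = (h + C) - ½/9 = (C + h) - ½*⅑ = (C + h) - 1/18 = -1/18 + C + h)
(-36286 + y(222, -113))/(37205 - 34003) = (-36286 + (-1/18 - 113 + 222))/(37205 - 34003) = (-36286 + 1961/18)/3202 = -651187/18*1/3202 = -651187/57636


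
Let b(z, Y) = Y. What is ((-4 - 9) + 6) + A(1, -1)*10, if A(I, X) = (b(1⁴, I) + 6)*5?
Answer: 343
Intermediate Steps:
A(I, X) = 30 + 5*I (A(I, X) = (I + 6)*5 = (6 + I)*5 = 30 + 5*I)
((-4 - 9) + 6) + A(1, -1)*10 = ((-4 - 9) + 6) + (30 + 5*1)*10 = (-13 + 6) + (30 + 5)*10 = -7 + 35*10 = -7 + 350 = 343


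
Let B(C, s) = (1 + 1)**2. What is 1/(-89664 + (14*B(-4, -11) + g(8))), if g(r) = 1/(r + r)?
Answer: -16/1433727 ≈ -1.1160e-5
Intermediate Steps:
B(C, s) = 4 (B(C, s) = 2**2 = 4)
g(r) = 1/(2*r)
1/(-89664 + (14*B(-4, -11) + g(8))) = 1/(-89664 + (14*4 + (1/2)/8)) = 1/(-89664 + (56 + (1/2)*(1/8))) = 1/(-89664 + (56 + 1/16)) = 1/(-89664 + 897/16) = 1/(-1433727/16) = -16/1433727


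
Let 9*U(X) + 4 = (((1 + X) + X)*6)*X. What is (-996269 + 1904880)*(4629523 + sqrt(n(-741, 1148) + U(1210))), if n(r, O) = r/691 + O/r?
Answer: 4206435522553 + 908611*sqrt(512012695517281205)/512031 ≈ 4.2077e+12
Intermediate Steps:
n(r, O) = r/691 + O/r (n(r, O) = r*(1/691) + O/r = r/691 + O/r)
U(X) = -4/9 + X*(6 + 12*X)/9 (U(X) = -4/9 + ((((1 + X) + X)*6)*X)/9 = -4/9 + (((1 + 2*X)*6)*X)/9 = -4/9 + ((6 + 12*X)*X)/9 = -4/9 + (X*(6 + 12*X))/9 = -4/9 + X*(6 + 12*X)/9)
(-996269 + 1904880)*(4629523 + sqrt(n(-741, 1148) + U(1210))) = (-996269 + 1904880)*(4629523 + sqrt(((1/691)*(-741) + 1148/(-741)) + (-4/9 + (2/3)*1210 + (4/3)*1210**2))) = 908611*(4629523 + sqrt((-741/691 + 1148*(-1/741)) + (-4/9 + 2420/3 + (4/3)*1464100))) = 908611*(4629523 + sqrt((-741/691 - 1148/741) + (-4/9 + 2420/3 + 5856400/3))) = 908611*(4629523 + sqrt(-1342349/512031 + 17576456/9)) = 908611*(4629523 + sqrt(2999892753665/1536093)) = 908611*(4629523 + sqrt(512012695517281205)/512031) = 4206435522553 + 908611*sqrt(512012695517281205)/512031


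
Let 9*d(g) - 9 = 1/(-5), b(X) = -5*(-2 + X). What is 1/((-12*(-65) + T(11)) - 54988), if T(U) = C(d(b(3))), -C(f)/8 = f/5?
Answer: -225/12197152 ≈ -1.8447e-5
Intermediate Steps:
b(X) = 10 - 5*X
d(g) = 44/45 (d(g) = 1 + (⅑)/(-5) = 1 + (⅑)*(-⅕) = 1 - 1/45 = 44/45)
C(f) = -8*f/5
T(U) = -352/225 (T(U) = -8/5*44/45 = -352/225)
1/((-12*(-65) + T(11)) - 54988) = 1/((-12*(-65) - 352/225) - 54988) = 1/((780 - 352/225) - 54988) = 1/(175148/225 - 54988) = 1/(-12197152/225) = -225/12197152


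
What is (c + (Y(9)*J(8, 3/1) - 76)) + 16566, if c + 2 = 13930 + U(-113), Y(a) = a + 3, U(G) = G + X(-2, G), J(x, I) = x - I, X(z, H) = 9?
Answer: 30374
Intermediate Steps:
U(G) = 9 + G (U(G) = G + 9 = 9 + G)
Y(a) = 3 + a
c = 13824 (c = -2 + (13930 + (9 - 113)) = -2 + (13930 - 104) = -2 + 13826 = 13824)
(c + (Y(9)*J(8, 3/1) - 76)) + 16566 = (13824 + ((3 + 9)*(8 - 3/1) - 76)) + 16566 = (13824 + (12*(8 - 3) - 76)) + 16566 = (13824 + (12*5 - 76)) + 16566 = (13824 + (60 - 76)) + 16566 = (13824 - 16) + 16566 = 13808 + 16566 = 30374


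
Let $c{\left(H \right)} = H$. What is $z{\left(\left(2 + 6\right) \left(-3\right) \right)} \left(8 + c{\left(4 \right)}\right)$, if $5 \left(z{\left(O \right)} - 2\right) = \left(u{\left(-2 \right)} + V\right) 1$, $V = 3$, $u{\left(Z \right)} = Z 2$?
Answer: $\frac{108}{5} \approx 21.6$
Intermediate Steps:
$u{\left(Z \right)} = 2 Z$
$z{\left(O \right)} = \frac{9}{5}$ ($z{\left(O \right)} = 2 + \frac{\left(2 \left(-2\right) + 3\right) 1}{5} = 2 + \frac{\left(-4 + 3\right) 1}{5} = 2 + \frac{\left(-1\right) 1}{5} = 2 + \frac{1}{5} \left(-1\right) = 2 - \frac{1}{5} = \frac{9}{5}$)
$z{\left(\left(2 + 6\right) \left(-3\right) \right)} \left(8 + c{\left(4 \right)}\right) = \frac{9 \left(8 + 4\right)}{5} = \frac{9}{5} \cdot 12 = \frac{108}{5}$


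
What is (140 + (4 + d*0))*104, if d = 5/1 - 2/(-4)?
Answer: 14976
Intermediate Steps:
d = 11/2 (d = 5*1 - 2*(-¼) = 5 + ½ = 11/2 ≈ 5.5000)
(140 + (4 + d*0))*104 = (140 + (4 + (11/2)*0))*104 = (140 + (4 + 0))*104 = (140 + 4)*104 = 144*104 = 14976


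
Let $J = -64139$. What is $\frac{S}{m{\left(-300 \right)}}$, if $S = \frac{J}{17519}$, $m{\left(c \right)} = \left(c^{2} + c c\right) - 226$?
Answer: $- \frac{64139}{3149460706} \approx -2.0365 \cdot 10^{-5}$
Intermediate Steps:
$m{\left(c \right)} = -226 + 2 c^{2}$ ($m{\left(c \right)} = \left(c^{2} + c^{2}\right) - 226 = 2 c^{2} - 226 = -226 + 2 c^{2}$)
$S = - \frac{64139}{17519} \approx -3.6611$
$\frac{S}{m{\left(-300 \right)}} = - \frac{64139}{17519 \left(-226 + 2 \left(-300\right)^{2}\right)} = - \frac{64139}{17519 \left(-226 + 2 \cdot 90000\right)} = - \frac{64139}{17519 \left(-226 + 180000\right)} = - \frac{64139}{17519 \cdot 179774} = \left(- \frac{64139}{17519}\right) \frac{1}{179774} = - \frac{64139}{3149460706}$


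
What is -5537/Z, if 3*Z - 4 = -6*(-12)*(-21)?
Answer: 16611/1508 ≈ 11.015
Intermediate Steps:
Z = -1508/3 (Z = 4/3 + (-6*(-12)*(-21))/3 = 4/3 + (72*(-21))/3 = 4/3 + (⅓)*(-1512) = 4/3 - 504 = -1508/3 ≈ -502.67)
-5537/Z = -5537/(-1508/3) = -5537*(-3/1508) = 16611/1508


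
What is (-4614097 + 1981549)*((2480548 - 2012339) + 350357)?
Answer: -2154914286168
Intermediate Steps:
(-4614097 + 1981549)*((2480548 - 2012339) + 350357) = -2632548*(468209 + 350357) = -2632548*818566 = -2154914286168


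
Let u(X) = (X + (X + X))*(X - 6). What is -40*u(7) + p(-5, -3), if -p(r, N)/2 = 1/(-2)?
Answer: -839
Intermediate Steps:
p(r, N) = 1 (p(r, N) = -2/(-2) = -2*(-½) = 1)
u(X) = 3*X*(-6 + X) (u(X) = (X + 2*X)*(-6 + X) = (3*X)*(-6 + X) = 3*X*(-6 + X))
-40*u(7) + p(-5, -3) = -120*7*(-6 + 7) + 1 = -120*7 + 1 = -40*21 + 1 = -840 + 1 = -839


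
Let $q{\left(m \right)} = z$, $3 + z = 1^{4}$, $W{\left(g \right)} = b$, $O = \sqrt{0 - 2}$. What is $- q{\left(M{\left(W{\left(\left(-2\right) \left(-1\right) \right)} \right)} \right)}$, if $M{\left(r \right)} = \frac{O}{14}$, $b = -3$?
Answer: $2$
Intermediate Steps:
$O = i \sqrt{2}$ ($O = \sqrt{-2} = i \sqrt{2} \approx 1.4142 i$)
$W{\left(g \right)} = -3$
$z = -2$ ($z = -3 + 1^{4} = -3 + 1 = -2$)
$M{\left(r \right)} = \frac{i \sqrt{2}}{14}$
$q{\left(m \right)} = -2$
$- q{\left(M{\left(W{\left(\left(-2\right) \left(-1\right) \right)} \right)} \right)} = \left(-1\right) \left(-2\right) = 2$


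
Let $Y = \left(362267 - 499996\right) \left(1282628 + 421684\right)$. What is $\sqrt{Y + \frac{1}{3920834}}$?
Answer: $\frac{i \sqrt{3608539031901144119540254}}{3920834} \approx 4.8449 \cdot 10^{5} i$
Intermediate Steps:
$Y = -234733187448$ ($Y = \left(-137729\right) 1704312 = -234733187448$)
$\sqrt{Y + \frac{1}{3920834}} = \sqrt{-234733187448 + \frac{1}{3920834}} = \sqrt{- \frac{920349862274491631}{3920834}} = \frac{i \sqrt{3608539031901144119540254}}{3920834}$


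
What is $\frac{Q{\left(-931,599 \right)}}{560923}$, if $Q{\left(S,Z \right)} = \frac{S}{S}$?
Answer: $\frac{1}{560923} \approx 1.7828 \cdot 10^{-6}$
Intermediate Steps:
$Q{\left(S,Z \right)} = 1$
$\frac{Q{\left(-931,599 \right)}}{560923} = 1 \cdot \frac{1}{560923} = \frac{1}{560923}$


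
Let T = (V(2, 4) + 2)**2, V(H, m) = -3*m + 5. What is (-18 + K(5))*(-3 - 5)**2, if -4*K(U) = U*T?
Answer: -3152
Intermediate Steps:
V(H, m) = 5 - 3*m
T = 25 (T = ((5 - 3*4) + 2)**2 = ((5 - 12) + 2)**2 = (-7 + 2)**2 = (-5)**2 = 25)
K(U) = -25*U/4 (K(U) = -U*25/4 = -25*U/4)
(-18 + K(5))*(-3 - 5)**2 = (-18 - 25/4*5)*(-3 - 5)**2 = (-18 - 125/4)*(-8)**2 = -197/4*64 = -3152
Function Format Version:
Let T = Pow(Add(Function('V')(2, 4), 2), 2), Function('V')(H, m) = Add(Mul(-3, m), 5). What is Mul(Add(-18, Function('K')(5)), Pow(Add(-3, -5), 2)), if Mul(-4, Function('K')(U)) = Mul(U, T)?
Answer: -3152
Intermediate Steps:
Function('V')(H, m) = Add(5, Mul(-3, m))
T = 25 (T = Pow(Add(Add(5, Mul(-3, 4)), 2), 2) = Pow(Add(Add(5, -12), 2), 2) = Pow(Add(-7, 2), 2) = Pow(-5, 2) = 25)
Function('K')(U) = Mul(Rational(-25, 4), U) (Function('K')(U) = Mul(Rational(-1, 4), Mul(U, 25)) = Mul(Rational(-1, 4), Mul(25, U)) = Mul(Rational(-25, 4), U))
Mul(Add(-18, Function('K')(5)), Pow(Add(-3, -5), 2)) = Mul(Add(-18, Mul(Rational(-25, 4), 5)), Pow(Add(-3, -5), 2)) = Mul(Add(-18, Rational(-125, 4)), Pow(-8, 2)) = Mul(Rational(-197, 4), 64) = -3152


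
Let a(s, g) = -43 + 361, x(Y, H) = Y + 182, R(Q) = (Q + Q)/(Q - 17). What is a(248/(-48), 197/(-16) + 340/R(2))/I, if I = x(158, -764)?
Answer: 159/170 ≈ 0.93529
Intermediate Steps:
R(Q) = 2*Q/(-17 + Q) (R(Q) = (2*Q)/(-17 + Q) = 2*Q/(-17 + Q))
x(Y, H) = 182 + Y
I = 340 (I = 182 + 158 = 340)
a(s, g) = 318
a(248/(-48), 197/(-16) + 340/R(2))/I = 318/340 = 318*(1/340) = 159/170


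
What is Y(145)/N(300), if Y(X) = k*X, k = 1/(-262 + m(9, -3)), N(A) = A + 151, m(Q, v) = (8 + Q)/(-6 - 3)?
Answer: -261/214225 ≈ -0.0012183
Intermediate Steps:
m(Q, v) = -8/9 - Q/9 (m(Q, v) = (8 + Q)/(-9) = (8 + Q)*(-⅑) = -8/9 - Q/9)
N(A) = 151 + A
k = -9/2375 (k = 1/(-262 + (-8/9 - ⅑*9)) = 1/(-262 + (-8/9 - 1)) = 1/(-262 - 17/9) = 1/(-2375/9) = -9/2375 ≈ -0.0037895)
Y(X) = -9*X/2375
Y(145)/N(300) = (-9/2375*145)/(151 + 300) = -261/475/451 = -261/475*1/451 = -261/214225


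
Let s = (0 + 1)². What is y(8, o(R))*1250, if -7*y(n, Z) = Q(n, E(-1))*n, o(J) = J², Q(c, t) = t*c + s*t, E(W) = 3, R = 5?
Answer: -270000/7 ≈ -38571.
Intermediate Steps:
s = 1 (s = 1² = 1)
Q(c, t) = t + c*t (Q(c, t) = t*c + 1*t = c*t + t = t + c*t)
y(n, Z) = -n*(3 + 3*n)/7 (y(n, Z) = -3*(1 + n)*n/7 = -(3 + 3*n)*n/7 = -n*(3 + 3*n)/7)
y(8, o(R))*1250 = -3/7*8*(1 + 8)*1250 = -3/7*8*9*1250 = -216/7*1250 = -270000/7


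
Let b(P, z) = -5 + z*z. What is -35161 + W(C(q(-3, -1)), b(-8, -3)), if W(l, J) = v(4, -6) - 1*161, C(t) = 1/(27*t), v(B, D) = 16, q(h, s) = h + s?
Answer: -35306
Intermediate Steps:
b(P, z) = -5 + z**2
C(t) = 1/(27*t)
W(l, J) = -145 (W(l, J) = 16 - 1*161 = 16 - 161 = -145)
-35161 + W(C(q(-3, -1)), b(-8, -3)) = -35161 - 145 = -35306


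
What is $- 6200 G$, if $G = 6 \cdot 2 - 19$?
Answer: $43400$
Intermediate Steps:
$G = -7$ ($G = 12 - 19 = -7$)
$- 6200 G = \left(-6200\right) \left(-7\right) = 43400$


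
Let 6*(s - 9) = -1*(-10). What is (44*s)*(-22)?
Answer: -30976/3 ≈ -10325.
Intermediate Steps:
s = 32/3 (s = 9 + (-1*(-10))/6 = 9 + (⅙)*10 = 9 + 5/3 = 32/3 ≈ 10.667)
(44*s)*(-22) = (44*(32/3))*(-22) = (1408/3)*(-22) = -30976/3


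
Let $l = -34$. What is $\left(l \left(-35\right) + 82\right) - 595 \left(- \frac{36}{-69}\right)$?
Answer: $\frac{22116}{23} \approx 961.57$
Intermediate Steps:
$\left(l \left(-35\right) + 82\right) - 595 \left(- \frac{36}{-69}\right) = \left(\left(-34\right) \left(-35\right) + 82\right) - 595 \left(- \frac{36}{-69}\right) = \left(1190 + 82\right) - 595 \left(\left(-36\right) \left(- \frac{1}{69}\right)\right) = 1272 - \frac{7140}{23} = \frac{22116}{23}$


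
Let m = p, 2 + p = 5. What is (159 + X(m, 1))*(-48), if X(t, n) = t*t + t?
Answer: -8208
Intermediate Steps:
p = 3 (p = -2 + 5 = 3)
m = 3
X(t, n) = t + t² (X(t, n) = t² + t = t + t²)
(159 + X(m, 1))*(-48) = (159 + 3*(1 + 3))*(-48) = (159 + 3*4)*(-48) = (159 + 12)*(-48) = 171*(-48) = -8208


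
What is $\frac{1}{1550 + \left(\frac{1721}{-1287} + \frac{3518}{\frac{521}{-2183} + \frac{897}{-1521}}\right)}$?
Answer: $- \frac{45384768}{122450249065} \approx -0.00037064$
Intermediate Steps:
$\frac{1}{1550 + \left(\frac{1721}{-1287} + \frac{3518}{\frac{521}{-2183} + \frac{897}{-1521}}\right)} = \frac{1}{1550 + \left(1721 \left(- \frac{1}{1287}\right) + \frac{3518}{521 \left(- \frac{1}{2183}\right) + 897 \left(- \frac{1}{1521}\right)}\right)} = \frac{1}{1550 + \left(- \frac{1721}{1287} + \frac{3518}{- \frac{521}{2183} - \frac{23}{39}}\right)} = \frac{1}{1550 + \left(- \frac{1721}{1287} + \frac{3518}{- \frac{70528}{85137}}\right)} = \frac{1}{1550 + \left(- \frac{1721}{1287} + 3518 \left(- \frac{85137}{70528}\right)\right)} = \frac{1}{1550 - \frac{192796639465}{45384768}} = \frac{1}{- \frac{122450249065}{45384768}} = - \frac{45384768}{122450249065}$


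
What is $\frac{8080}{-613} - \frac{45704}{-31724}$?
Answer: $- \frac{57078342}{4861703} \approx -11.74$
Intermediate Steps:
$\frac{8080}{-613} - \frac{45704}{-31724} = 8080 \left(- \frac{1}{613}\right) - - \frac{11426}{7931} = - \frac{8080}{613} + \frac{11426}{7931} = - \frac{57078342}{4861703}$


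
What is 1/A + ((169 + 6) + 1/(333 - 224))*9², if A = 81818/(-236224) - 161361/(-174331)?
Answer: 18431263669254116/1300039027277 ≈ 14177.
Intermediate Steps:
A = 11926963553/20590583072 (A = 81818*(-1/236224) - 161361*(-1/174331) = -40909/118112 + 161361/174331 = 11926963553/20590583072 ≈ 0.57924)
1/A + ((169 + 6) + 1/(333 - 224))*9² = 1/(11926963553/20590583072) + ((169 + 6) + 1/(333 - 224))*9² = 20590583072/11926963553 + (175 + 1/109)*81 = 20590583072/11926963553 + (19076/109)*81 = 20590583072/11926963553 + 1545156/109 = 18431263669254116/1300039027277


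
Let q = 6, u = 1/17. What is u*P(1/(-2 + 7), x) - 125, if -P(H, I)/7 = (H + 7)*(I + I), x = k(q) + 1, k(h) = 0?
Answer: -11129/85 ≈ -130.93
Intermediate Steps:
u = 1/17 ≈ 0.058824
x = 1 (x = 0 + 1 = 1)
P(H, I) = -14*I*(7 + H) (P(H, I) = -7*(H + 7)*(I + I) = -7*(7 + H)*2*I = -14*I*(7 + H))
u*P(1/(-2 + 7), x) - 125 = (-14*1*(7 + 1/(-2 + 7)))/17 - 125 = (-14*1*(7 + 1/5))/17 - 125 = (-14*1*36/5)/17 - 125 = (1/17)*(-504/5) - 125 = -504/85 - 125 = -11129/85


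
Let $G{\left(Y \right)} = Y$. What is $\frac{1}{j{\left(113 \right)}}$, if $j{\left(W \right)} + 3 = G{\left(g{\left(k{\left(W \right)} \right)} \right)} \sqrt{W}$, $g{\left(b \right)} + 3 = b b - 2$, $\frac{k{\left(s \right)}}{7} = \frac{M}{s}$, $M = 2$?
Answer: $\frac{4328691}{4038209128} - \frac{7192337 \sqrt{113}}{4038209128} \approx -0.017861$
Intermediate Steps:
$k{\left(s \right)} = \frac{14}{s}$ ($k{\left(s \right)} = 7 \frac{2}{s} = \frac{14}{s}$)
$g{\left(b \right)} = -5 + b^{2}$ ($g{\left(b \right)} = -3 + \left(b b - 2\right) = -3 + \left(b^{2} - 2\right) = -3 + \left(-2 + b^{2}\right) = -5 + b^{2}$)
$j{\left(W \right)} = -3 + \sqrt{W} \left(-5 + \frac{196}{W^{2}}\right)$ ($j{\left(W \right)} = -3 + \left(-5 + \left(\frac{14}{W}\right)^{2}\right) \sqrt{W} = -3 + \left(-5 + \frac{196}{W^{2}}\right) \sqrt{W} = -3 + \sqrt{W} \left(-5 + \frac{196}{W^{2}}\right)$)
$\frac{1}{j{\left(113 \right)}} = \frac{1}{-3 - 5 \sqrt{113} + \frac{196}{113 \sqrt{113}}} = \frac{1}{-3 - 5 \sqrt{113} + 196 \frac{\sqrt{113}}{12769}} = \frac{1}{-3 - 5 \sqrt{113} + \frac{196 \sqrt{113}}{12769}} = \frac{1}{-3 - \frac{63649 \sqrt{113}}{12769}}$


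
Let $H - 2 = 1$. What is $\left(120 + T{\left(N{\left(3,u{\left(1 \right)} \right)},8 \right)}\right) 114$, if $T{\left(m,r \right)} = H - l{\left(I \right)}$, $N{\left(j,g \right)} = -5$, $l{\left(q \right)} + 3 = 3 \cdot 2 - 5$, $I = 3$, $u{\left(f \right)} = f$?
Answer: $14250$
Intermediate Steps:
$H = 3$ ($H = 2 + 1 = 3$)
$l{\left(q \right)} = -2$ ($l{\left(q \right)} = -3 + \left(3 \cdot 2 - 5\right) = -3 + \left(6 - 5\right) = -3 + 1 = -2$)
$T{\left(m,r \right)} = 5$ ($T{\left(m,r \right)} = 3 - -2 = 3 + 2 = 5$)
$\left(120 + T{\left(N{\left(3,u{\left(1 \right)} \right)},8 \right)}\right) 114 = \left(120 + 5\right) 114 = 125 \cdot 114 = 14250$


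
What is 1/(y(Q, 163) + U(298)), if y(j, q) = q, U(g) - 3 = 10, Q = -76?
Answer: 1/176 ≈ 0.0056818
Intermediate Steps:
U(g) = 13 (U(g) = 3 + 10 = 13)
1/(y(Q, 163) + U(298)) = 1/(163 + 13) = 1/176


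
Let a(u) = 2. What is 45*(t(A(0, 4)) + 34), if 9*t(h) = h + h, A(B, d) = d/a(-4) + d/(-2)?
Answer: 1530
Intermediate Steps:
A(B, d) = 0 (A(B, d) = d/2 + d/(-2) = d*(½) + d*(-½) = d/2 - d/2 = 0)
t(h) = 2*h/9 (t(h) = (h + h)/9 = (2*h)/9 = 2*h/9)
45*(t(A(0, 4)) + 34) = 45*((2/9)*0 + 34) = 45*(0 + 34) = 45*34 = 1530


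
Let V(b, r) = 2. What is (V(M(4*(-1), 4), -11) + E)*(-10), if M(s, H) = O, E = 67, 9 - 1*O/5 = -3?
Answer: -690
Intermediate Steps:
O = 60 (O = 45 - 5*(-3) = 45 + 15 = 60)
M(s, H) = 60
(V(M(4*(-1), 4), -11) + E)*(-10) = (2 + 67)*(-10) = 69*(-10) = -690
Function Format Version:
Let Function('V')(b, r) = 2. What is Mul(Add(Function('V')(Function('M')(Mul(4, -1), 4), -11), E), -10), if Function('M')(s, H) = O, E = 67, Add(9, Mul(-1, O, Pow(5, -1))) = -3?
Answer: -690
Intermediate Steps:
O = 60 (O = Add(45, Mul(-5, -3)) = Add(45, 15) = 60)
Function('M')(s, H) = 60
Mul(Add(Function('V')(Function('M')(Mul(4, -1), 4), -11), E), -10) = Mul(Add(2, 67), -10) = Mul(69, -10) = -690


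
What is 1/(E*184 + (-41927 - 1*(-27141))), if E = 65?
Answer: -1/2826 ≈ -0.00035386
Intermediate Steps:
1/(E*184 + (-41927 - 1*(-27141))) = 1/(65*184 + (-41927 - 1*(-27141))) = 1/(11960 + (-41927 + 27141)) = 1/(11960 - 14786) = 1/(-2826) = -1/2826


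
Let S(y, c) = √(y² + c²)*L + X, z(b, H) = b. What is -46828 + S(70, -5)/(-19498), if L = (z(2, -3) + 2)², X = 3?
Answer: -913052347/19498 - 40*√197/9749 ≈ -46828.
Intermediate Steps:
L = 16 (L = (2 + 2)² = 4² = 16)
S(y, c) = 3 + 16*√(c² + y²) (S(y, c) = √(y² + c²)*16 + 3 = √(c² + y²)*16 + 3 = 16*√(c² + y²) + 3 = 3 + 16*√(c² + y²))
-46828 + S(70, -5)/(-19498) = -46828 + (3 + 16*√((-5)² + 70²))/(-19498) = -46828 + (3 + 16*√(25 + 4900))*(-1/19498) = -46828 + (3 + 16*√4925)*(-1/19498) = -46828 + (3 + 16*(5*√197))*(-1/19498) = -46828 + (3 + 80*√197)*(-1/19498) = -46828 + (-3/19498 - 40*√197/9749) = -913052347/19498 - 40*√197/9749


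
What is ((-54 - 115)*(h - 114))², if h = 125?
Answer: 3455881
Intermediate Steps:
((-54 - 115)*(h - 114))² = ((-54 - 115)*(125 - 114))² = (-169*11)² = (-1859)² = 3455881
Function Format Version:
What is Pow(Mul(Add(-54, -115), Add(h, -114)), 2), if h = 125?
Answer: 3455881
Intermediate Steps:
Pow(Mul(Add(-54, -115), Add(h, -114)), 2) = Pow(Mul(Add(-54, -115), Add(125, -114)), 2) = Pow(Mul(-169, 11), 2) = Pow(-1859, 2) = 3455881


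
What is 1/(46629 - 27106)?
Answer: 1/19523 ≈ 5.1222e-5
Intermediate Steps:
1/(46629 - 27106) = 1/19523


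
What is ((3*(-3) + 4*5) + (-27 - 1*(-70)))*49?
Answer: 2646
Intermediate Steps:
((3*(-3) + 4*5) + (-27 - 1*(-70)))*49 = ((-9 + 20) + (-27 + 70))*49 = (11 + 43)*49 = 54*49 = 2646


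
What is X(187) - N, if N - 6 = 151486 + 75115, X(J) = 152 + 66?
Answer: -226389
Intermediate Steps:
X(J) = 218
N = 226607 (N = 6 + (151486 + 75115) = 6 + 226601 = 226607)
X(187) - N = 218 - 1*226607 = 218 - 226607 = -226389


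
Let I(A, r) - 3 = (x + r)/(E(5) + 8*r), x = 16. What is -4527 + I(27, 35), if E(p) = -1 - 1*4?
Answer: -1244049/275 ≈ -4523.8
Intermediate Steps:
E(p) = -5 (E(p) = -1 - 4 = -5)
I(A, r) = 3 + (16 + r)/(-5 + 8*r)
-4527 + I(27, 35) = -4527 + (1 + 25*35)/(-5 + 8*35) = -4527 + (1 + 875)/(-5 + 280) = -4527 + 876/275 = -1244049/275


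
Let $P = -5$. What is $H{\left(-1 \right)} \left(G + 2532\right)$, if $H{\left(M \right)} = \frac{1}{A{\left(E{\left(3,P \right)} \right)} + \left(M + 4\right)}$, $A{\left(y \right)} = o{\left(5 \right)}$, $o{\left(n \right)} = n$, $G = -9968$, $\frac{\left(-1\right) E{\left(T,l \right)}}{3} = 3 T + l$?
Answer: $- \frac{1859}{2} \approx -929.5$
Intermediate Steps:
$E{\left(T,l \right)} = - 9 T - 3 l$ ($E{\left(T,l \right)} = - 3 \left(3 T + l\right) = - 3 \left(l + 3 T\right) = - 9 T - 3 l$)
$A{\left(y \right)} = 5$
$H{\left(M \right)} = \frac{1}{9 + M}$ ($H{\left(M \right)} = \frac{1}{5 + \left(M + 4\right)} = \frac{1}{5 + \left(4 + M\right)} = \frac{1}{9 + M}$)
$H{\left(-1 \right)} \left(G + 2532\right) = \frac{-9968 + 2532}{9 - 1} = \frac{1}{8} \left(-7436\right) = - \frac{1859}{2}$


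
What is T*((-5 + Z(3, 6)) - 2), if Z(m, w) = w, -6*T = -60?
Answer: -10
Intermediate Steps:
T = 10 (T = -⅙*(-60) = 10)
T*((-5 + Z(3, 6)) - 2) = 10*((-5 + 6) - 2) = 10*(1 - 2) = 10*(-1) = -10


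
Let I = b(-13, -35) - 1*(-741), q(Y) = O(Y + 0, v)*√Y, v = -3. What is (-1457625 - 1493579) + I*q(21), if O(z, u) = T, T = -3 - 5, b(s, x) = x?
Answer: -2951204 - 5648*√21 ≈ -2.9771e+6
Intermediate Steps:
T = -8
O(z, u) = -8
q(Y) = -8*√Y
I = 706 (I = -35 - 1*(-741) = -35 + 741 = 706)
(-1457625 - 1493579) + I*q(21) = (-1457625 - 1493579) + 706*(-8*√21) = -2951204 - 5648*√21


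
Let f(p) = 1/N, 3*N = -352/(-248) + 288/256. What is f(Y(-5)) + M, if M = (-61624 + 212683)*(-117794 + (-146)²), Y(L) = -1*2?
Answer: -9196112096718/631 ≈ -1.4574e+10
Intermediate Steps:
Y(L) = -2
N = 631/744 (N = (-352/(-248) + 288/256)/3 = (-352*(-1/248) + 288*(1/256))/3 = (44/31 + 9/8)/3 = (⅓)*(631/248) = 631/744 ≈ 0.84812)
f(p) = 744/631 (f(p) = 1/(631/744) = 744/631)
M = -14573870202 (M = 151059*(-117794 + 21316) = 151059*(-96478) = -14573870202)
f(Y(-5)) + M = 744/631 - 14573870202 = -9196112096718/631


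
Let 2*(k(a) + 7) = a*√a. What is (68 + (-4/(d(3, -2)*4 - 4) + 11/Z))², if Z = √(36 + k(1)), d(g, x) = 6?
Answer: 6786389/1475 + 7458*√118/295 ≈ 4875.6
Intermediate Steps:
k(a) = -7 + a^(3/2)/2 (k(a) = -7 + (a*√a)/2 = -7 + a^(3/2)/2)
Z = √118/2 (Z = √(36 + (-7 + 1^(3/2)/2)) = √(36 + (-7 + (½)*1)) = √(36 + (-7 + ½)) = √(36 - 13/2) = √(59/2) = √118/2 ≈ 5.4314)
(68 + (-4/(d(3, -2)*4 - 4) + 11/Z))² = (68 + (-4/(6*4 - 4) + 11/((√118/2))))² = (68 + (-4/(24 - 4) + 11*(√118/59)))² = (68 + (-4/20 + 11*√118/59))² = (68 + (-4*1/20 + 11*√118/59))² = (68 + (-⅕ + 11*√118/59))² = (339/5 + 11*√118/59)²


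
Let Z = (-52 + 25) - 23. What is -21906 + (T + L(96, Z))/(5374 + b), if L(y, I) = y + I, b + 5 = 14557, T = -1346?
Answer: -218250128/9963 ≈ -21906.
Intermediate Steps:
b = 14552 (b = -5 + 14557 = 14552)
Z = -50 (Z = -27 - 23 = -50)
L(y, I) = I + y
-21906 + (T + L(96, Z))/(5374 + b) = -21906 + (-1346 + (-50 + 96))/(5374 + 14552) = -21906 + (-1346 + 46)/19926 = -21906 - 1300*1/19926 = -21906 - 650/9963 = -218250128/9963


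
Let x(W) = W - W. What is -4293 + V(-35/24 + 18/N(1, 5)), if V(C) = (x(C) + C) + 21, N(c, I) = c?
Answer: -102131/24 ≈ -4255.5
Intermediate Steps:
x(W) = 0
V(C) = 21 + C (V(C) = (0 + C) + 21 = C + 21 = 21 + C)
-4293 + V(-35/24 + 18/N(1, 5)) = -4293 + (21 + (-35/24 + 18/1)) = -4293 + (21 + (-35*1/24 + 18*1)) = -4293 + (21 + (-35/24 + 18)) = -4293 + (21 + 397/24) = -4293 + 901/24 = -102131/24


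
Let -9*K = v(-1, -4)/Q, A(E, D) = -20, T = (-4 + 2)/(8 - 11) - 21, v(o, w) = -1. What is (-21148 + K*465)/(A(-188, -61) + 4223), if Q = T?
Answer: -430061/85461 ≈ -5.0322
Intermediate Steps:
T = -61/3 (T = -2/(-3) - 21 = -2*(-⅓) - 21 = ⅔ - 21 = -61/3 ≈ -20.333)
Q = -61/3 ≈ -20.333
K = -1/183 (K = -(-1)/(9*(-61/3)) = -(-1)*(-3)/(9*61) = -⅑*3/61 = -1/183 ≈ -0.0054645)
(-21148 + K*465)/(A(-188, -61) + 4223) = (-21148 - 1/183*465)/(-20 + 4223) = (-21148 - 155/61)/4203 = -1290183/61*1/4203 = -430061/85461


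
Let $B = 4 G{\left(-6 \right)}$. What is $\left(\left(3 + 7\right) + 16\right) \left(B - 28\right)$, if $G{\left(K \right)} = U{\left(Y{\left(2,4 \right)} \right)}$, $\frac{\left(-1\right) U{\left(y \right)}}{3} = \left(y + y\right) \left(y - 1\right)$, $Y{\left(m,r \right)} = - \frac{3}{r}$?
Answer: $-1547$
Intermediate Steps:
$U{\left(y \right)} = - 6 y \left(-1 + y\right)$ ($U{\left(y \right)} = - 3 \left(y + y\right) \left(y - 1\right) = - 3 \cdot 2 y \left(y - 1\right) = - 3 \cdot 2 y \left(-1 + y\right) = - 6 y \left(-1 + y\right)$)
$G{\left(K \right)} = - \frac{63}{8}$ ($G{\left(K \right)} = 6 \left(- \frac{3}{4}\right) \left(1 - - \frac{3}{4}\right) = 6 \left(- \frac{3}{4}\right) \left(1 + \frac{3}{4}\right) = 6 \left(- \frac{3}{4}\right) \frac{7}{4} = - \frac{63}{8}$)
$B = - \frac{63}{2}$ ($B = 4 \left(- \frac{63}{8}\right) = - \frac{63}{2} \approx -31.5$)
$\left(\left(3 + 7\right) + 16\right) \left(B - 28\right) = \left(\left(3 + 7\right) + 16\right) \left(- \frac{63}{2} - 28\right) = \left(10 + 16\right) \left(- \frac{63}{2} - 28\right) = 26 \left(- \frac{119}{2}\right) = -1547$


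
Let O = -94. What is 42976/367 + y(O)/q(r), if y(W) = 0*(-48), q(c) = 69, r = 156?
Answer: 42976/367 ≈ 117.10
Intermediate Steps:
y(W) = 0
42976/367 + y(O)/q(r) = 42976/367 + 0/69 = 42976*(1/367) + 0*(1/69) = 42976/367 + 0 = 42976/367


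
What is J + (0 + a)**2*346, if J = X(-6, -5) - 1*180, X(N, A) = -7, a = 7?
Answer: 16767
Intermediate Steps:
J = -187 (J = -7 - 1*180 = -7 - 180 = -187)
J + (0 + a)**2*346 = -187 + (0 + 7)**2*346 = -187 + 7**2*346 = -187 + 49*346 = -187 + 16954 = 16767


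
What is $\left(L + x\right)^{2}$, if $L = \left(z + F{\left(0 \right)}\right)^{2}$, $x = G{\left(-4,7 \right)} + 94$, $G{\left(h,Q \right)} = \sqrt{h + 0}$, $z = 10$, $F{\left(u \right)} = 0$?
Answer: $37632 + 776 i \approx 37632.0 + 776.0 i$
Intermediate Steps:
$G{\left(h,Q \right)} = \sqrt{h}$
$x = 94 + 2 i$ ($x = \sqrt{-4} + 94 = 2 i + 94 = 94 + 2 i \approx 94.0 + 2.0 i$)
$L = 100$ ($L = \left(10 + 0\right)^{2} = 10^{2} = 100$)
$\left(L + x\right)^{2} = \left(100 + \left(94 + 2 i\right)\right)^{2} = \left(194 + 2 i\right)^{2}$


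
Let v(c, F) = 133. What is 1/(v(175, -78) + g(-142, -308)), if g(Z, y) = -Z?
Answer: 1/275 ≈ 0.0036364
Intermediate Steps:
1/(v(175, -78) + g(-142, -308)) = 1/(133 - 1*(-142)) = 1/(133 + 142) = 1/275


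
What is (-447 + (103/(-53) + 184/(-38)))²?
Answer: 208814269444/1014049 ≈ 2.0592e+5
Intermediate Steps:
(-447 + (103/(-53) + 184/(-38)))² = (-447 + (103*(-1/53) + 184*(-1/38)))² = (-447 + (-103/53 - 92/19))² = (-447 - 6833/1007)² = (-456962/1007)² = 208814269444/1014049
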